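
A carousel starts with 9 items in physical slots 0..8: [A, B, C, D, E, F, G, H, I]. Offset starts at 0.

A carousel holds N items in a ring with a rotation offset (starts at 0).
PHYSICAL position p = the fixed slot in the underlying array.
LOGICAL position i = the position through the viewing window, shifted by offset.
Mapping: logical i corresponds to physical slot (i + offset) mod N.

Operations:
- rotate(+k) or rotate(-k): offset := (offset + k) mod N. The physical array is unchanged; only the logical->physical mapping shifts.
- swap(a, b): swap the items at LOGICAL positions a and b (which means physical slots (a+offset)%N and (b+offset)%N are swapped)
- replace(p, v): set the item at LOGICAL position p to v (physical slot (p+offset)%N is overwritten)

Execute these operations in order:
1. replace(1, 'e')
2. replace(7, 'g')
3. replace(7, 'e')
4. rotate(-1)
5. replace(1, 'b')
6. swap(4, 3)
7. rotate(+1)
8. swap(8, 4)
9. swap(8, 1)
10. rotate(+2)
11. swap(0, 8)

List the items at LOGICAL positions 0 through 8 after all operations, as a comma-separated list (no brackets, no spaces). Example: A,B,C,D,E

After op 1 (replace(1, 'e')): offset=0, physical=[A,e,C,D,E,F,G,H,I], logical=[A,e,C,D,E,F,G,H,I]
After op 2 (replace(7, 'g')): offset=0, physical=[A,e,C,D,E,F,G,g,I], logical=[A,e,C,D,E,F,G,g,I]
After op 3 (replace(7, 'e')): offset=0, physical=[A,e,C,D,E,F,G,e,I], logical=[A,e,C,D,E,F,G,e,I]
After op 4 (rotate(-1)): offset=8, physical=[A,e,C,D,E,F,G,e,I], logical=[I,A,e,C,D,E,F,G,e]
After op 5 (replace(1, 'b')): offset=8, physical=[b,e,C,D,E,F,G,e,I], logical=[I,b,e,C,D,E,F,G,e]
After op 6 (swap(4, 3)): offset=8, physical=[b,e,D,C,E,F,G,e,I], logical=[I,b,e,D,C,E,F,G,e]
After op 7 (rotate(+1)): offset=0, physical=[b,e,D,C,E,F,G,e,I], logical=[b,e,D,C,E,F,G,e,I]
After op 8 (swap(8, 4)): offset=0, physical=[b,e,D,C,I,F,G,e,E], logical=[b,e,D,C,I,F,G,e,E]
After op 9 (swap(8, 1)): offset=0, physical=[b,E,D,C,I,F,G,e,e], logical=[b,E,D,C,I,F,G,e,e]
After op 10 (rotate(+2)): offset=2, physical=[b,E,D,C,I,F,G,e,e], logical=[D,C,I,F,G,e,e,b,E]
After op 11 (swap(0, 8)): offset=2, physical=[b,D,E,C,I,F,G,e,e], logical=[E,C,I,F,G,e,e,b,D]

Answer: E,C,I,F,G,e,e,b,D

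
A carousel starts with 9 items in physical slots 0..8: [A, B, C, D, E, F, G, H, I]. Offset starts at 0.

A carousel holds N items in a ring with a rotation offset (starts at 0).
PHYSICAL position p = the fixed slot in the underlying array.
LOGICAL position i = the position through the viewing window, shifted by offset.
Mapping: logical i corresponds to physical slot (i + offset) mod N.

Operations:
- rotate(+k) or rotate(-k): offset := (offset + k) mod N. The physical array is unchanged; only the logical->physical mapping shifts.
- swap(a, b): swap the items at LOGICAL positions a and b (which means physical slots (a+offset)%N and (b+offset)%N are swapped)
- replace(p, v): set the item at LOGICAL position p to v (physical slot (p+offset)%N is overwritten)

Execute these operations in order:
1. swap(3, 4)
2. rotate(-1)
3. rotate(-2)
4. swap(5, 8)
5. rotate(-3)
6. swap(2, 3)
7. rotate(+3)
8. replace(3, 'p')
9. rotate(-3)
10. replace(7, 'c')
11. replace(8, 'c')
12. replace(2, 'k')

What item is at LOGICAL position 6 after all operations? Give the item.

After op 1 (swap(3, 4)): offset=0, physical=[A,B,C,E,D,F,G,H,I], logical=[A,B,C,E,D,F,G,H,I]
After op 2 (rotate(-1)): offset=8, physical=[A,B,C,E,D,F,G,H,I], logical=[I,A,B,C,E,D,F,G,H]
After op 3 (rotate(-2)): offset=6, physical=[A,B,C,E,D,F,G,H,I], logical=[G,H,I,A,B,C,E,D,F]
After op 4 (swap(5, 8)): offset=6, physical=[A,B,F,E,D,C,G,H,I], logical=[G,H,I,A,B,F,E,D,C]
After op 5 (rotate(-3)): offset=3, physical=[A,B,F,E,D,C,G,H,I], logical=[E,D,C,G,H,I,A,B,F]
After op 6 (swap(2, 3)): offset=3, physical=[A,B,F,E,D,G,C,H,I], logical=[E,D,G,C,H,I,A,B,F]
After op 7 (rotate(+3)): offset=6, physical=[A,B,F,E,D,G,C,H,I], logical=[C,H,I,A,B,F,E,D,G]
After op 8 (replace(3, 'p')): offset=6, physical=[p,B,F,E,D,G,C,H,I], logical=[C,H,I,p,B,F,E,D,G]
After op 9 (rotate(-3)): offset=3, physical=[p,B,F,E,D,G,C,H,I], logical=[E,D,G,C,H,I,p,B,F]
After op 10 (replace(7, 'c')): offset=3, physical=[p,c,F,E,D,G,C,H,I], logical=[E,D,G,C,H,I,p,c,F]
After op 11 (replace(8, 'c')): offset=3, physical=[p,c,c,E,D,G,C,H,I], logical=[E,D,G,C,H,I,p,c,c]
After op 12 (replace(2, 'k')): offset=3, physical=[p,c,c,E,D,k,C,H,I], logical=[E,D,k,C,H,I,p,c,c]

Answer: p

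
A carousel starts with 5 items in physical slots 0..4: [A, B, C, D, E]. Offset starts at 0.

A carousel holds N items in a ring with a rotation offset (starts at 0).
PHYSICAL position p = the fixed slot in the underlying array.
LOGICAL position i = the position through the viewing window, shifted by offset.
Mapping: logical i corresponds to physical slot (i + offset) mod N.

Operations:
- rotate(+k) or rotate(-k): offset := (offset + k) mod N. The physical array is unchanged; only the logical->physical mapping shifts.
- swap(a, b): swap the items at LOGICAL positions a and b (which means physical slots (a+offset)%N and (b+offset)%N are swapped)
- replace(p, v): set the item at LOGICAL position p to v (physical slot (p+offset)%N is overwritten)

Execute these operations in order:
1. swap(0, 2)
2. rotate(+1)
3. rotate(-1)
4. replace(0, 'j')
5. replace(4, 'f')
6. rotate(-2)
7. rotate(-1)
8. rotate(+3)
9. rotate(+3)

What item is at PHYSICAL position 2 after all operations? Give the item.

Answer: A

Derivation:
After op 1 (swap(0, 2)): offset=0, physical=[C,B,A,D,E], logical=[C,B,A,D,E]
After op 2 (rotate(+1)): offset=1, physical=[C,B,A,D,E], logical=[B,A,D,E,C]
After op 3 (rotate(-1)): offset=0, physical=[C,B,A,D,E], logical=[C,B,A,D,E]
After op 4 (replace(0, 'j')): offset=0, physical=[j,B,A,D,E], logical=[j,B,A,D,E]
After op 5 (replace(4, 'f')): offset=0, physical=[j,B,A,D,f], logical=[j,B,A,D,f]
After op 6 (rotate(-2)): offset=3, physical=[j,B,A,D,f], logical=[D,f,j,B,A]
After op 7 (rotate(-1)): offset=2, physical=[j,B,A,D,f], logical=[A,D,f,j,B]
After op 8 (rotate(+3)): offset=0, physical=[j,B,A,D,f], logical=[j,B,A,D,f]
After op 9 (rotate(+3)): offset=3, physical=[j,B,A,D,f], logical=[D,f,j,B,A]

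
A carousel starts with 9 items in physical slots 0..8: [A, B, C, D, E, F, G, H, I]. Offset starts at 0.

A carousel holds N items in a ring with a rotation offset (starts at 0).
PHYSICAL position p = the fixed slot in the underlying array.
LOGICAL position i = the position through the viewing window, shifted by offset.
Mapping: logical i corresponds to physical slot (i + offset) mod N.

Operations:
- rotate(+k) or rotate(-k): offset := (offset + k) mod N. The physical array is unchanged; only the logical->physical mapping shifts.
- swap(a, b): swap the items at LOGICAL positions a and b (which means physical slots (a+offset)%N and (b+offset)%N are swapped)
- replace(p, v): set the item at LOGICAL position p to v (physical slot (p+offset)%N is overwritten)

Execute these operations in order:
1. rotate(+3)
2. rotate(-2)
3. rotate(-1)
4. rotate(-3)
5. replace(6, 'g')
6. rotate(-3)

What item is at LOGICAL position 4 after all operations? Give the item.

Answer: H

Derivation:
After op 1 (rotate(+3)): offset=3, physical=[A,B,C,D,E,F,G,H,I], logical=[D,E,F,G,H,I,A,B,C]
After op 2 (rotate(-2)): offset=1, physical=[A,B,C,D,E,F,G,H,I], logical=[B,C,D,E,F,G,H,I,A]
After op 3 (rotate(-1)): offset=0, physical=[A,B,C,D,E,F,G,H,I], logical=[A,B,C,D,E,F,G,H,I]
After op 4 (rotate(-3)): offset=6, physical=[A,B,C,D,E,F,G,H,I], logical=[G,H,I,A,B,C,D,E,F]
After op 5 (replace(6, 'g')): offset=6, physical=[A,B,C,g,E,F,G,H,I], logical=[G,H,I,A,B,C,g,E,F]
After op 6 (rotate(-3)): offset=3, physical=[A,B,C,g,E,F,G,H,I], logical=[g,E,F,G,H,I,A,B,C]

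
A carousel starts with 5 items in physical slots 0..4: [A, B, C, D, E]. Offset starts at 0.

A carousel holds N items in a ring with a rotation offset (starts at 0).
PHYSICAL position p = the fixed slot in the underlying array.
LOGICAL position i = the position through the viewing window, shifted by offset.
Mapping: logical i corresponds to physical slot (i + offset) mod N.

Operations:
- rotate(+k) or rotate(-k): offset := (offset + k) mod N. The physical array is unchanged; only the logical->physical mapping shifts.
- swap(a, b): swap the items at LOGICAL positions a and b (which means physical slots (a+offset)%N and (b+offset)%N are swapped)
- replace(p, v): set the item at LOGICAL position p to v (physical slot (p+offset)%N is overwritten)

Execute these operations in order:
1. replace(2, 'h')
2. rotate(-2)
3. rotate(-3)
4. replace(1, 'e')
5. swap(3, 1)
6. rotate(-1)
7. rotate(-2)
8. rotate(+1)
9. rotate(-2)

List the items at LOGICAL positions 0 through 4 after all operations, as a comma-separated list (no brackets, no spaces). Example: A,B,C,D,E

Answer: D,h,e,E,A

Derivation:
After op 1 (replace(2, 'h')): offset=0, physical=[A,B,h,D,E], logical=[A,B,h,D,E]
After op 2 (rotate(-2)): offset=3, physical=[A,B,h,D,E], logical=[D,E,A,B,h]
After op 3 (rotate(-3)): offset=0, physical=[A,B,h,D,E], logical=[A,B,h,D,E]
After op 4 (replace(1, 'e')): offset=0, physical=[A,e,h,D,E], logical=[A,e,h,D,E]
After op 5 (swap(3, 1)): offset=0, physical=[A,D,h,e,E], logical=[A,D,h,e,E]
After op 6 (rotate(-1)): offset=4, physical=[A,D,h,e,E], logical=[E,A,D,h,e]
After op 7 (rotate(-2)): offset=2, physical=[A,D,h,e,E], logical=[h,e,E,A,D]
After op 8 (rotate(+1)): offset=3, physical=[A,D,h,e,E], logical=[e,E,A,D,h]
After op 9 (rotate(-2)): offset=1, physical=[A,D,h,e,E], logical=[D,h,e,E,A]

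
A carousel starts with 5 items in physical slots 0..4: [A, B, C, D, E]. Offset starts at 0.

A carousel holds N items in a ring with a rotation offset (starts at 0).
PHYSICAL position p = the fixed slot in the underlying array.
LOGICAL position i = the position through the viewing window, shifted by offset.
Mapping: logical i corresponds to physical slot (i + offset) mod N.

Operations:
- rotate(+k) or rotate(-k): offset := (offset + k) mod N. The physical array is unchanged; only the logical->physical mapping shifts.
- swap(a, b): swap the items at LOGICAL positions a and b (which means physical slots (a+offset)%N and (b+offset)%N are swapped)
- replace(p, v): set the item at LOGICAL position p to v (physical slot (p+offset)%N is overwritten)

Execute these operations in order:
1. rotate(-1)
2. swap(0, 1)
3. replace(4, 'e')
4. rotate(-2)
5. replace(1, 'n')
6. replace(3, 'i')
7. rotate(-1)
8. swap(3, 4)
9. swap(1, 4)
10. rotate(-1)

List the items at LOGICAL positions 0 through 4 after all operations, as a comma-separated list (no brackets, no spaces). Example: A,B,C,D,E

Answer: C,B,A,n,i

Derivation:
After op 1 (rotate(-1)): offset=4, physical=[A,B,C,D,E], logical=[E,A,B,C,D]
After op 2 (swap(0, 1)): offset=4, physical=[E,B,C,D,A], logical=[A,E,B,C,D]
After op 3 (replace(4, 'e')): offset=4, physical=[E,B,C,e,A], logical=[A,E,B,C,e]
After op 4 (rotate(-2)): offset=2, physical=[E,B,C,e,A], logical=[C,e,A,E,B]
After op 5 (replace(1, 'n')): offset=2, physical=[E,B,C,n,A], logical=[C,n,A,E,B]
After op 6 (replace(3, 'i')): offset=2, physical=[i,B,C,n,A], logical=[C,n,A,i,B]
After op 7 (rotate(-1)): offset=1, physical=[i,B,C,n,A], logical=[B,C,n,A,i]
After op 8 (swap(3, 4)): offset=1, physical=[A,B,C,n,i], logical=[B,C,n,i,A]
After op 9 (swap(1, 4)): offset=1, physical=[C,B,A,n,i], logical=[B,A,n,i,C]
After op 10 (rotate(-1)): offset=0, physical=[C,B,A,n,i], logical=[C,B,A,n,i]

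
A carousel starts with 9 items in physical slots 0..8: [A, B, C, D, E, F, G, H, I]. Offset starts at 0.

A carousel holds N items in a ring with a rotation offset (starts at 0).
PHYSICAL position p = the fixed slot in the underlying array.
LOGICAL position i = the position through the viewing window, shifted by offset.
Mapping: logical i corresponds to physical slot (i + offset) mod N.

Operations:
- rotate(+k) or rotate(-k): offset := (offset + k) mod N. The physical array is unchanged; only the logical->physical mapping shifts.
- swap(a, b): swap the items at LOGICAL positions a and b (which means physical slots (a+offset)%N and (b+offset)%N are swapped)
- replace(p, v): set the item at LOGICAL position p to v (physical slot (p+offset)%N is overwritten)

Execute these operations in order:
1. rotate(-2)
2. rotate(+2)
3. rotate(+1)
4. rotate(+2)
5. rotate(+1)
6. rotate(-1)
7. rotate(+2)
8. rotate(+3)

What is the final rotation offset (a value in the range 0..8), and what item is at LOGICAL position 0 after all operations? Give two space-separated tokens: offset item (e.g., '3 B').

After op 1 (rotate(-2)): offset=7, physical=[A,B,C,D,E,F,G,H,I], logical=[H,I,A,B,C,D,E,F,G]
After op 2 (rotate(+2)): offset=0, physical=[A,B,C,D,E,F,G,H,I], logical=[A,B,C,D,E,F,G,H,I]
After op 3 (rotate(+1)): offset=1, physical=[A,B,C,D,E,F,G,H,I], logical=[B,C,D,E,F,G,H,I,A]
After op 4 (rotate(+2)): offset=3, physical=[A,B,C,D,E,F,G,H,I], logical=[D,E,F,G,H,I,A,B,C]
After op 5 (rotate(+1)): offset=4, physical=[A,B,C,D,E,F,G,H,I], logical=[E,F,G,H,I,A,B,C,D]
After op 6 (rotate(-1)): offset=3, physical=[A,B,C,D,E,F,G,H,I], logical=[D,E,F,G,H,I,A,B,C]
After op 7 (rotate(+2)): offset=5, physical=[A,B,C,D,E,F,G,H,I], logical=[F,G,H,I,A,B,C,D,E]
After op 8 (rotate(+3)): offset=8, physical=[A,B,C,D,E,F,G,H,I], logical=[I,A,B,C,D,E,F,G,H]

Answer: 8 I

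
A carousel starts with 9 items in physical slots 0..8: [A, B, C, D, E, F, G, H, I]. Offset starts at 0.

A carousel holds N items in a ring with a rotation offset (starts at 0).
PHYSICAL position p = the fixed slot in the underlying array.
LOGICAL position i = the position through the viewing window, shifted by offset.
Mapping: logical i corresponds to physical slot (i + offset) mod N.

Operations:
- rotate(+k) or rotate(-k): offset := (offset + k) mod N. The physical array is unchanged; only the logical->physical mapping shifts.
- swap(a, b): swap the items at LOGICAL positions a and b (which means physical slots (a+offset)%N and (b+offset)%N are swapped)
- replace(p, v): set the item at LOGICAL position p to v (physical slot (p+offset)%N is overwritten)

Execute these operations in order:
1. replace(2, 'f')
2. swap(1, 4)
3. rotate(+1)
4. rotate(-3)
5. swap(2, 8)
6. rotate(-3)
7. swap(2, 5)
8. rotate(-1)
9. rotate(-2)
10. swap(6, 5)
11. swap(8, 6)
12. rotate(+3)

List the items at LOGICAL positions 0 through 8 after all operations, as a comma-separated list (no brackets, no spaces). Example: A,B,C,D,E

After op 1 (replace(2, 'f')): offset=0, physical=[A,B,f,D,E,F,G,H,I], logical=[A,B,f,D,E,F,G,H,I]
After op 2 (swap(1, 4)): offset=0, physical=[A,E,f,D,B,F,G,H,I], logical=[A,E,f,D,B,F,G,H,I]
After op 3 (rotate(+1)): offset=1, physical=[A,E,f,D,B,F,G,H,I], logical=[E,f,D,B,F,G,H,I,A]
After op 4 (rotate(-3)): offset=7, physical=[A,E,f,D,B,F,G,H,I], logical=[H,I,A,E,f,D,B,F,G]
After op 5 (swap(2, 8)): offset=7, physical=[G,E,f,D,B,F,A,H,I], logical=[H,I,G,E,f,D,B,F,A]
After op 6 (rotate(-3)): offset=4, physical=[G,E,f,D,B,F,A,H,I], logical=[B,F,A,H,I,G,E,f,D]
After op 7 (swap(2, 5)): offset=4, physical=[A,E,f,D,B,F,G,H,I], logical=[B,F,G,H,I,A,E,f,D]
After op 8 (rotate(-1)): offset=3, physical=[A,E,f,D,B,F,G,H,I], logical=[D,B,F,G,H,I,A,E,f]
After op 9 (rotate(-2)): offset=1, physical=[A,E,f,D,B,F,G,H,I], logical=[E,f,D,B,F,G,H,I,A]
After op 10 (swap(6, 5)): offset=1, physical=[A,E,f,D,B,F,H,G,I], logical=[E,f,D,B,F,H,G,I,A]
After op 11 (swap(8, 6)): offset=1, physical=[G,E,f,D,B,F,H,A,I], logical=[E,f,D,B,F,H,A,I,G]
After op 12 (rotate(+3)): offset=4, physical=[G,E,f,D,B,F,H,A,I], logical=[B,F,H,A,I,G,E,f,D]

Answer: B,F,H,A,I,G,E,f,D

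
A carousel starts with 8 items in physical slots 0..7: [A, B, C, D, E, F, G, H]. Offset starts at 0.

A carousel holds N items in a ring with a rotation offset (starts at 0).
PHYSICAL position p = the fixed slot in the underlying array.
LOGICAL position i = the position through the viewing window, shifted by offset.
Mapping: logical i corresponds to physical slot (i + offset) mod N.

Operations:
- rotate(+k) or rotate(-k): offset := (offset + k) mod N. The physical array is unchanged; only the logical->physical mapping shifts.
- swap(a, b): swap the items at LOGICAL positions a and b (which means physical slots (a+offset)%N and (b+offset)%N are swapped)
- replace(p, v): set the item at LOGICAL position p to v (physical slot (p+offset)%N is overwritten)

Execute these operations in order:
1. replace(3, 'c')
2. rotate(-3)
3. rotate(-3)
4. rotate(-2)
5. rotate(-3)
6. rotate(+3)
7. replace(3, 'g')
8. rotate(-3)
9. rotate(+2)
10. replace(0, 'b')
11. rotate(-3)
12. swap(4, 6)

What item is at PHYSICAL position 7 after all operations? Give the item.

Answer: b

Derivation:
After op 1 (replace(3, 'c')): offset=0, physical=[A,B,C,c,E,F,G,H], logical=[A,B,C,c,E,F,G,H]
After op 2 (rotate(-3)): offset=5, physical=[A,B,C,c,E,F,G,H], logical=[F,G,H,A,B,C,c,E]
After op 3 (rotate(-3)): offset=2, physical=[A,B,C,c,E,F,G,H], logical=[C,c,E,F,G,H,A,B]
After op 4 (rotate(-2)): offset=0, physical=[A,B,C,c,E,F,G,H], logical=[A,B,C,c,E,F,G,H]
After op 5 (rotate(-3)): offset=5, physical=[A,B,C,c,E,F,G,H], logical=[F,G,H,A,B,C,c,E]
After op 6 (rotate(+3)): offset=0, physical=[A,B,C,c,E,F,G,H], logical=[A,B,C,c,E,F,G,H]
After op 7 (replace(3, 'g')): offset=0, physical=[A,B,C,g,E,F,G,H], logical=[A,B,C,g,E,F,G,H]
After op 8 (rotate(-3)): offset=5, physical=[A,B,C,g,E,F,G,H], logical=[F,G,H,A,B,C,g,E]
After op 9 (rotate(+2)): offset=7, physical=[A,B,C,g,E,F,G,H], logical=[H,A,B,C,g,E,F,G]
After op 10 (replace(0, 'b')): offset=7, physical=[A,B,C,g,E,F,G,b], logical=[b,A,B,C,g,E,F,G]
After op 11 (rotate(-3)): offset=4, physical=[A,B,C,g,E,F,G,b], logical=[E,F,G,b,A,B,C,g]
After op 12 (swap(4, 6)): offset=4, physical=[C,B,A,g,E,F,G,b], logical=[E,F,G,b,C,B,A,g]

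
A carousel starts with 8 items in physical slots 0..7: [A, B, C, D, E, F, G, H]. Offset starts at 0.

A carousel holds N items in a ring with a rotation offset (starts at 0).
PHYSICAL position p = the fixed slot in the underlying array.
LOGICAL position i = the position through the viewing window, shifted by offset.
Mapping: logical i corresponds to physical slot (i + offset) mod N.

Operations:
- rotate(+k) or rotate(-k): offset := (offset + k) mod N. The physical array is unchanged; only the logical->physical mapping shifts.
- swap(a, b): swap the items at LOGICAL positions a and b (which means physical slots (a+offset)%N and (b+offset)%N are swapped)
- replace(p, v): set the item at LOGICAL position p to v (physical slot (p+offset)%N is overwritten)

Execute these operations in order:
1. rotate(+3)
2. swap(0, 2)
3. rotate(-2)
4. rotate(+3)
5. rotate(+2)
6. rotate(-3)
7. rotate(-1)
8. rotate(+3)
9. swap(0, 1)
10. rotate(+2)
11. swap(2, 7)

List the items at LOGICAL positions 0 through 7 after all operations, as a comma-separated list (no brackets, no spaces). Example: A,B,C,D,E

Answer: H,A,D,C,F,E,G,B

Derivation:
After op 1 (rotate(+3)): offset=3, physical=[A,B,C,D,E,F,G,H], logical=[D,E,F,G,H,A,B,C]
After op 2 (swap(0, 2)): offset=3, physical=[A,B,C,F,E,D,G,H], logical=[F,E,D,G,H,A,B,C]
After op 3 (rotate(-2)): offset=1, physical=[A,B,C,F,E,D,G,H], logical=[B,C,F,E,D,G,H,A]
After op 4 (rotate(+3)): offset=4, physical=[A,B,C,F,E,D,G,H], logical=[E,D,G,H,A,B,C,F]
After op 5 (rotate(+2)): offset=6, physical=[A,B,C,F,E,D,G,H], logical=[G,H,A,B,C,F,E,D]
After op 6 (rotate(-3)): offset=3, physical=[A,B,C,F,E,D,G,H], logical=[F,E,D,G,H,A,B,C]
After op 7 (rotate(-1)): offset=2, physical=[A,B,C,F,E,D,G,H], logical=[C,F,E,D,G,H,A,B]
After op 8 (rotate(+3)): offset=5, physical=[A,B,C,F,E,D,G,H], logical=[D,G,H,A,B,C,F,E]
After op 9 (swap(0, 1)): offset=5, physical=[A,B,C,F,E,G,D,H], logical=[G,D,H,A,B,C,F,E]
After op 10 (rotate(+2)): offset=7, physical=[A,B,C,F,E,G,D,H], logical=[H,A,B,C,F,E,G,D]
After op 11 (swap(2, 7)): offset=7, physical=[A,D,C,F,E,G,B,H], logical=[H,A,D,C,F,E,G,B]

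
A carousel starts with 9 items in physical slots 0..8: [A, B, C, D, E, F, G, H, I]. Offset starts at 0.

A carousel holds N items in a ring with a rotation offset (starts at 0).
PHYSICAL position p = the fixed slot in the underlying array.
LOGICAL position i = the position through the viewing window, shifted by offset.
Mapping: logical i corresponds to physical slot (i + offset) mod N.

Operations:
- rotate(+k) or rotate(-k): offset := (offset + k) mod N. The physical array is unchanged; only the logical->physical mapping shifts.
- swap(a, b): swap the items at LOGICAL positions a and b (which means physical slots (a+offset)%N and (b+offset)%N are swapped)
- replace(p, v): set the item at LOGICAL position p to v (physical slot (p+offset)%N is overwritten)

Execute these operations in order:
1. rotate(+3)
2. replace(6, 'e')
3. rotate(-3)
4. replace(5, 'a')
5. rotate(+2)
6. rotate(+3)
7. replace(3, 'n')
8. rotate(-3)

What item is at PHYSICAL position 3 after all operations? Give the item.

Answer: D

Derivation:
After op 1 (rotate(+3)): offset=3, physical=[A,B,C,D,E,F,G,H,I], logical=[D,E,F,G,H,I,A,B,C]
After op 2 (replace(6, 'e')): offset=3, physical=[e,B,C,D,E,F,G,H,I], logical=[D,E,F,G,H,I,e,B,C]
After op 3 (rotate(-3)): offset=0, physical=[e,B,C,D,E,F,G,H,I], logical=[e,B,C,D,E,F,G,H,I]
After op 4 (replace(5, 'a')): offset=0, physical=[e,B,C,D,E,a,G,H,I], logical=[e,B,C,D,E,a,G,H,I]
After op 5 (rotate(+2)): offset=2, physical=[e,B,C,D,E,a,G,H,I], logical=[C,D,E,a,G,H,I,e,B]
After op 6 (rotate(+3)): offset=5, physical=[e,B,C,D,E,a,G,H,I], logical=[a,G,H,I,e,B,C,D,E]
After op 7 (replace(3, 'n')): offset=5, physical=[e,B,C,D,E,a,G,H,n], logical=[a,G,H,n,e,B,C,D,E]
After op 8 (rotate(-3)): offset=2, physical=[e,B,C,D,E,a,G,H,n], logical=[C,D,E,a,G,H,n,e,B]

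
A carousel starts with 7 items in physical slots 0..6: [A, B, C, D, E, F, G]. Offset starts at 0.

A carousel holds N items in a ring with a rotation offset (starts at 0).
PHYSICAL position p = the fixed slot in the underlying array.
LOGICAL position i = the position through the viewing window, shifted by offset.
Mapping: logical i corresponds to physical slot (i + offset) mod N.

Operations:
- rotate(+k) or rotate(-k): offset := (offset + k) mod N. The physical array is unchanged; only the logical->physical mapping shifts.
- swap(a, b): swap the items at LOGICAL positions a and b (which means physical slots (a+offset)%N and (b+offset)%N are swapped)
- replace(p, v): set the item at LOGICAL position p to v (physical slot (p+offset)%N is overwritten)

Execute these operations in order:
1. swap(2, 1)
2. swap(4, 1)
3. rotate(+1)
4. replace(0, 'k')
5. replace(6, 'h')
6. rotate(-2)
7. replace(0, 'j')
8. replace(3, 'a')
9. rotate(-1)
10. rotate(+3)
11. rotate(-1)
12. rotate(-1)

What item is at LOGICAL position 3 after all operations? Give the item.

Answer: a

Derivation:
After op 1 (swap(2, 1)): offset=0, physical=[A,C,B,D,E,F,G], logical=[A,C,B,D,E,F,G]
After op 2 (swap(4, 1)): offset=0, physical=[A,E,B,D,C,F,G], logical=[A,E,B,D,C,F,G]
After op 3 (rotate(+1)): offset=1, physical=[A,E,B,D,C,F,G], logical=[E,B,D,C,F,G,A]
After op 4 (replace(0, 'k')): offset=1, physical=[A,k,B,D,C,F,G], logical=[k,B,D,C,F,G,A]
After op 5 (replace(6, 'h')): offset=1, physical=[h,k,B,D,C,F,G], logical=[k,B,D,C,F,G,h]
After op 6 (rotate(-2)): offset=6, physical=[h,k,B,D,C,F,G], logical=[G,h,k,B,D,C,F]
After op 7 (replace(0, 'j')): offset=6, physical=[h,k,B,D,C,F,j], logical=[j,h,k,B,D,C,F]
After op 8 (replace(3, 'a')): offset=6, physical=[h,k,a,D,C,F,j], logical=[j,h,k,a,D,C,F]
After op 9 (rotate(-1)): offset=5, physical=[h,k,a,D,C,F,j], logical=[F,j,h,k,a,D,C]
After op 10 (rotate(+3)): offset=1, physical=[h,k,a,D,C,F,j], logical=[k,a,D,C,F,j,h]
After op 11 (rotate(-1)): offset=0, physical=[h,k,a,D,C,F,j], logical=[h,k,a,D,C,F,j]
After op 12 (rotate(-1)): offset=6, physical=[h,k,a,D,C,F,j], logical=[j,h,k,a,D,C,F]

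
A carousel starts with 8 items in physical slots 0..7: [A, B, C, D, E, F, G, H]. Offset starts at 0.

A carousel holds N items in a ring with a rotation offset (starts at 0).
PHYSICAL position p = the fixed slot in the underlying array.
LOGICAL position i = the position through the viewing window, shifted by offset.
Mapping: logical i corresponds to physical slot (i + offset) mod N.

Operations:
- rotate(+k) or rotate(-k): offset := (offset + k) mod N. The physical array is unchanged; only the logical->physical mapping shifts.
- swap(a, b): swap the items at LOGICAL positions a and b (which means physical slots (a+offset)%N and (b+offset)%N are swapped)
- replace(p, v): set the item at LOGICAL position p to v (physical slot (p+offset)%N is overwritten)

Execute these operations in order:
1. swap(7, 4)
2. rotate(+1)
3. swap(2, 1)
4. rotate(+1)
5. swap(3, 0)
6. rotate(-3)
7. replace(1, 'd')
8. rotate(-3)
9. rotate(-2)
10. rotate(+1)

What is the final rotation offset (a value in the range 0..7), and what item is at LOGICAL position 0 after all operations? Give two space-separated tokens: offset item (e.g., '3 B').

Answer: 3 C

Derivation:
After op 1 (swap(7, 4)): offset=0, physical=[A,B,C,D,H,F,G,E], logical=[A,B,C,D,H,F,G,E]
After op 2 (rotate(+1)): offset=1, physical=[A,B,C,D,H,F,G,E], logical=[B,C,D,H,F,G,E,A]
After op 3 (swap(2, 1)): offset=1, physical=[A,B,D,C,H,F,G,E], logical=[B,D,C,H,F,G,E,A]
After op 4 (rotate(+1)): offset=2, physical=[A,B,D,C,H,F,G,E], logical=[D,C,H,F,G,E,A,B]
After op 5 (swap(3, 0)): offset=2, physical=[A,B,F,C,H,D,G,E], logical=[F,C,H,D,G,E,A,B]
After op 6 (rotate(-3)): offset=7, physical=[A,B,F,C,H,D,G,E], logical=[E,A,B,F,C,H,D,G]
After op 7 (replace(1, 'd')): offset=7, physical=[d,B,F,C,H,D,G,E], logical=[E,d,B,F,C,H,D,G]
After op 8 (rotate(-3)): offset=4, physical=[d,B,F,C,H,D,G,E], logical=[H,D,G,E,d,B,F,C]
After op 9 (rotate(-2)): offset=2, physical=[d,B,F,C,H,D,G,E], logical=[F,C,H,D,G,E,d,B]
After op 10 (rotate(+1)): offset=3, physical=[d,B,F,C,H,D,G,E], logical=[C,H,D,G,E,d,B,F]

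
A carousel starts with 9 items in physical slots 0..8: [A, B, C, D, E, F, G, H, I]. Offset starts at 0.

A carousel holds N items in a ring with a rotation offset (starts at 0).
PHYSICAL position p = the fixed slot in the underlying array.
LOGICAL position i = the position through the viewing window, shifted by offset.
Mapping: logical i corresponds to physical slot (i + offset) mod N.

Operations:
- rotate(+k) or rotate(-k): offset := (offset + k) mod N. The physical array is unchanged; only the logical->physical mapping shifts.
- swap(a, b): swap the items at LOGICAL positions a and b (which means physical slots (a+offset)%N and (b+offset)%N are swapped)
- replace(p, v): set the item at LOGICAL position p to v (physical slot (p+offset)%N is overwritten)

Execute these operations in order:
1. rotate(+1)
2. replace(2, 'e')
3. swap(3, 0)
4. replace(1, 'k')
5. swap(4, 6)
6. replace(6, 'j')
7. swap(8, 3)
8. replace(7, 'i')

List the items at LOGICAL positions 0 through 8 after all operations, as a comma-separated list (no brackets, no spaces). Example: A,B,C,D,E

Answer: E,k,e,A,H,G,j,i,B

Derivation:
After op 1 (rotate(+1)): offset=1, physical=[A,B,C,D,E,F,G,H,I], logical=[B,C,D,E,F,G,H,I,A]
After op 2 (replace(2, 'e')): offset=1, physical=[A,B,C,e,E,F,G,H,I], logical=[B,C,e,E,F,G,H,I,A]
After op 3 (swap(3, 0)): offset=1, physical=[A,E,C,e,B,F,G,H,I], logical=[E,C,e,B,F,G,H,I,A]
After op 4 (replace(1, 'k')): offset=1, physical=[A,E,k,e,B,F,G,H,I], logical=[E,k,e,B,F,G,H,I,A]
After op 5 (swap(4, 6)): offset=1, physical=[A,E,k,e,B,H,G,F,I], logical=[E,k,e,B,H,G,F,I,A]
After op 6 (replace(6, 'j')): offset=1, physical=[A,E,k,e,B,H,G,j,I], logical=[E,k,e,B,H,G,j,I,A]
After op 7 (swap(8, 3)): offset=1, physical=[B,E,k,e,A,H,G,j,I], logical=[E,k,e,A,H,G,j,I,B]
After op 8 (replace(7, 'i')): offset=1, physical=[B,E,k,e,A,H,G,j,i], logical=[E,k,e,A,H,G,j,i,B]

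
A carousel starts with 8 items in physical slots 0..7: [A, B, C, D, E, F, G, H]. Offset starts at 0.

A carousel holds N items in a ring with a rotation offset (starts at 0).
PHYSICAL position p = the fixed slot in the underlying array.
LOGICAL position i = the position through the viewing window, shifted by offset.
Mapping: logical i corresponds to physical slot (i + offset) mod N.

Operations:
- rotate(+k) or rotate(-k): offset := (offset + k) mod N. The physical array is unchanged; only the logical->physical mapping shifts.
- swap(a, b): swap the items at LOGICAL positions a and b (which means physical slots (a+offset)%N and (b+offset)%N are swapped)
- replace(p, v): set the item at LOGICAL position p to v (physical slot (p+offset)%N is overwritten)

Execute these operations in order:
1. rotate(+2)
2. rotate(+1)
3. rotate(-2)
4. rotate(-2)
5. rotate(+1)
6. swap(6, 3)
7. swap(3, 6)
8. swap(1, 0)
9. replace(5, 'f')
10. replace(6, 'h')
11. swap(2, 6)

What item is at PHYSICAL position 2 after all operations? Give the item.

Answer: h

Derivation:
After op 1 (rotate(+2)): offset=2, physical=[A,B,C,D,E,F,G,H], logical=[C,D,E,F,G,H,A,B]
After op 2 (rotate(+1)): offset=3, physical=[A,B,C,D,E,F,G,H], logical=[D,E,F,G,H,A,B,C]
After op 3 (rotate(-2)): offset=1, physical=[A,B,C,D,E,F,G,H], logical=[B,C,D,E,F,G,H,A]
After op 4 (rotate(-2)): offset=7, physical=[A,B,C,D,E,F,G,H], logical=[H,A,B,C,D,E,F,G]
After op 5 (rotate(+1)): offset=0, physical=[A,B,C,D,E,F,G,H], logical=[A,B,C,D,E,F,G,H]
After op 6 (swap(6, 3)): offset=0, physical=[A,B,C,G,E,F,D,H], logical=[A,B,C,G,E,F,D,H]
After op 7 (swap(3, 6)): offset=0, physical=[A,B,C,D,E,F,G,H], logical=[A,B,C,D,E,F,G,H]
After op 8 (swap(1, 0)): offset=0, physical=[B,A,C,D,E,F,G,H], logical=[B,A,C,D,E,F,G,H]
After op 9 (replace(5, 'f')): offset=0, physical=[B,A,C,D,E,f,G,H], logical=[B,A,C,D,E,f,G,H]
After op 10 (replace(6, 'h')): offset=0, physical=[B,A,C,D,E,f,h,H], logical=[B,A,C,D,E,f,h,H]
After op 11 (swap(2, 6)): offset=0, physical=[B,A,h,D,E,f,C,H], logical=[B,A,h,D,E,f,C,H]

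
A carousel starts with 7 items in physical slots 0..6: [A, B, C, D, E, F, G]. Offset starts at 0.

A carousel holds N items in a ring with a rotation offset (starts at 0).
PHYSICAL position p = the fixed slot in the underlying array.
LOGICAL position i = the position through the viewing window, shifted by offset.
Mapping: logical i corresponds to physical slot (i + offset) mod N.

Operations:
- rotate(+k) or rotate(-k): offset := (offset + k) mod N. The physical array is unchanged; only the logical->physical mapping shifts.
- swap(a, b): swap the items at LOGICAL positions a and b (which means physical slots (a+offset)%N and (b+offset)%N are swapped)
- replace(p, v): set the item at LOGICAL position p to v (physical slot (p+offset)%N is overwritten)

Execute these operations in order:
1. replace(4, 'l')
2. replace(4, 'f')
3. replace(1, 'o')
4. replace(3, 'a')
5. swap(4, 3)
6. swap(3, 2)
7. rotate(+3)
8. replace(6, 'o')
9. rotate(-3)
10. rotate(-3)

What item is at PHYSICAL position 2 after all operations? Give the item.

After op 1 (replace(4, 'l')): offset=0, physical=[A,B,C,D,l,F,G], logical=[A,B,C,D,l,F,G]
After op 2 (replace(4, 'f')): offset=0, physical=[A,B,C,D,f,F,G], logical=[A,B,C,D,f,F,G]
After op 3 (replace(1, 'o')): offset=0, physical=[A,o,C,D,f,F,G], logical=[A,o,C,D,f,F,G]
After op 4 (replace(3, 'a')): offset=0, physical=[A,o,C,a,f,F,G], logical=[A,o,C,a,f,F,G]
After op 5 (swap(4, 3)): offset=0, physical=[A,o,C,f,a,F,G], logical=[A,o,C,f,a,F,G]
After op 6 (swap(3, 2)): offset=0, physical=[A,o,f,C,a,F,G], logical=[A,o,f,C,a,F,G]
After op 7 (rotate(+3)): offset=3, physical=[A,o,f,C,a,F,G], logical=[C,a,F,G,A,o,f]
After op 8 (replace(6, 'o')): offset=3, physical=[A,o,o,C,a,F,G], logical=[C,a,F,G,A,o,o]
After op 9 (rotate(-3)): offset=0, physical=[A,o,o,C,a,F,G], logical=[A,o,o,C,a,F,G]
After op 10 (rotate(-3)): offset=4, physical=[A,o,o,C,a,F,G], logical=[a,F,G,A,o,o,C]

Answer: o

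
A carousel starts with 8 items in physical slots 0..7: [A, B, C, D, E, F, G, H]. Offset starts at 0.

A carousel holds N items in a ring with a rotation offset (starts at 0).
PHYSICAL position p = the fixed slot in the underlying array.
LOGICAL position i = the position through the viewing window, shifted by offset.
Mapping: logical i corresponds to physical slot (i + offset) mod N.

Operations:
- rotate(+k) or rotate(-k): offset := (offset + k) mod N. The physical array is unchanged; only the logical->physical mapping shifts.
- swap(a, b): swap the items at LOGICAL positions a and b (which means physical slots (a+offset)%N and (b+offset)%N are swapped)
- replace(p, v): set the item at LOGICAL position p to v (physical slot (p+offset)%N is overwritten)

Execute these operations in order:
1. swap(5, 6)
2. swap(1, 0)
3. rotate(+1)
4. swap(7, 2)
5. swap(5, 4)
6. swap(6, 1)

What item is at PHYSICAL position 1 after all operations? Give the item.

After op 1 (swap(5, 6)): offset=0, physical=[A,B,C,D,E,G,F,H], logical=[A,B,C,D,E,G,F,H]
After op 2 (swap(1, 0)): offset=0, physical=[B,A,C,D,E,G,F,H], logical=[B,A,C,D,E,G,F,H]
After op 3 (rotate(+1)): offset=1, physical=[B,A,C,D,E,G,F,H], logical=[A,C,D,E,G,F,H,B]
After op 4 (swap(7, 2)): offset=1, physical=[D,A,C,B,E,G,F,H], logical=[A,C,B,E,G,F,H,D]
After op 5 (swap(5, 4)): offset=1, physical=[D,A,C,B,E,F,G,H], logical=[A,C,B,E,F,G,H,D]
After op 6 (swap(6, 1)): offset=1, physical=[D,A,H,B,E,F,G,C], logical=[A,H,B,E,F,G,C,D]

Answer: A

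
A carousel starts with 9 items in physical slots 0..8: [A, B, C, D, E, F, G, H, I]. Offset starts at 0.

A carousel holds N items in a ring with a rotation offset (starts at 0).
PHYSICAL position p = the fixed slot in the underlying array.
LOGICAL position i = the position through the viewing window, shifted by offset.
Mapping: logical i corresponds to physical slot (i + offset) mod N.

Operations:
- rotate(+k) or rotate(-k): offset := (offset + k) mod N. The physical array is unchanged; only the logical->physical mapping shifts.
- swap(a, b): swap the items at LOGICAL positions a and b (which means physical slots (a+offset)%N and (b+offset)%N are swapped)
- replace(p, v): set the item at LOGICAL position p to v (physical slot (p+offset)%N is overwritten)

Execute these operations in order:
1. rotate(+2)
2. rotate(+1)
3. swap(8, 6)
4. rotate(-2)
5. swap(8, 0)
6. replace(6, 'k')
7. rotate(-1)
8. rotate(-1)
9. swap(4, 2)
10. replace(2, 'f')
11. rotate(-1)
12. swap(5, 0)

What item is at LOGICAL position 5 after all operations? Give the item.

Answer: k

Derivation:
After op 1 (rotate(+2)): offset=2, physical=[A,B,C,D,E,F,G,H,I], logical=[C,D,E,F,G,H,I,A,B]
After op 2 (rotate(+1)): offset=3, physical=[A,B,C,D,E,F,G,H,I], logical=[D,E,F,G,H,I,A,B,C]
After op 3 (swap(8, 6)): offset=3, physical=[C,B,A,D,E,F,G,H,I], logical=[D,E,F,G,H,I,C,B,A]
After op 4 (rotate(-2)): offset=1, physical=[C,B,A,D,E,F,G,H,I], logical=[B,A,D,E,F,G,H,I,C]
After op 5 (swap(8, 0)): offset=1, physical=[B,C,A,D,E,F,G,H,I], logical=[C,A,D,E,F,G,H,I,B]
After op 6 (replace(6, 'k')): offset=1, physical=[B,C,A,D,E,F,G,k,I], logical=[C,A,D,E,F,G,k,I,B]
After op 7 (rotate(-1)): offset=0, physical=[B,C,A,D,E,F,G,k,I], logical=[B,C,A,D,E,F,G,k,I]
After op 8 (rotate(-1)): offset=8, physical=[B,C,A,D,E,F,G,k,I], logical=[I,B,C,A,D,E,F,G,k]
After op 9 (swap(4, 2)): offset=8, physical=[B,D,A,C,E,F,G,k,I], logical=[I,B,D,A,C,E,F,G,k]
After op 10 (replace(2, 'f')): offset=8, physical=[B,f,A,C,E,F,G,k,I], logical=[I,B,f,A,C,E,F,G,k]
After op 11 (rotate(-1)): offset=7, physical=[B,f,A,C,E,F,G,k,I], logical=[k,I,B,f,A,C,E,F,G]
After op 12 (swap(5, 0)): offset=7, physical=[B,f,A,k,E,F,G,C,I], logical=[C,I,B,f,A,k,E,F,G]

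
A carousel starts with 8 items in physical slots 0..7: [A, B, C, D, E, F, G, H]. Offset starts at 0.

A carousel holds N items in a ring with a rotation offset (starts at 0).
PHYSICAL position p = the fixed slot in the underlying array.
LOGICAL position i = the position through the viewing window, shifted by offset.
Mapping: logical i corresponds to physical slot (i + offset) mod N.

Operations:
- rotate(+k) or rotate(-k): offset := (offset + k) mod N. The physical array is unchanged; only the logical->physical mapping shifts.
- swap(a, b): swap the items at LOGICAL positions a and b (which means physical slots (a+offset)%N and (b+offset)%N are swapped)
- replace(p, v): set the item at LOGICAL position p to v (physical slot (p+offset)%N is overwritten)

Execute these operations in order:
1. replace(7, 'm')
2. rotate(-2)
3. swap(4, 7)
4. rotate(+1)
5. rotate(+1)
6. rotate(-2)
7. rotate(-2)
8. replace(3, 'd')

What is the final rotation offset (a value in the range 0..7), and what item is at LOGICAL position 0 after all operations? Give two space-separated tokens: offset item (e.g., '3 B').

Answer: 4 E

Derivation:
After op 1 (replace(7, 'm')): offset=0, physical=[A,B,C,D,E,F,G,m], logical=[A,B,C,D,E,F,G,m]
After op 2 (rotate(-2)): offset=6, physical=[A,B,C,D,E,F,G,m], logical=[G,m,A,B,C,D,E,F]
After op 3 (swap(4, 7)): offset=6, physical=[A,B,F,D,E,C,G,m], logical=[G,m,A,B,F,D,E,C]
After op 4 (rotate(+1)): offset=7, physical=[A,B,F,D,E,C,G,m], logical=[m,A,B,F,D,E,C,G]
After op 5 (rotate(+1)): offset=0, physical=[A,B,F,D,E,C,G,m], logical=[A,B,F,D,E,C,G,m]
After op 6 (rotate(-2)): offset=6, physical=[A,B,F,D,E,C,G,m], logical=[G,m,A,B,F,D,E,C]
After op 7 (rotate(-2)): offset=4, physical=[A,B,F,D,E,C,G,m], logical=[E,C,G,m,A,B,F,D]
After op 8 (replace(3, 'd')): offset=4, physical=[A,B,F,D,E,C,G,d], logical=[E,C,G,d,A,B,F,D]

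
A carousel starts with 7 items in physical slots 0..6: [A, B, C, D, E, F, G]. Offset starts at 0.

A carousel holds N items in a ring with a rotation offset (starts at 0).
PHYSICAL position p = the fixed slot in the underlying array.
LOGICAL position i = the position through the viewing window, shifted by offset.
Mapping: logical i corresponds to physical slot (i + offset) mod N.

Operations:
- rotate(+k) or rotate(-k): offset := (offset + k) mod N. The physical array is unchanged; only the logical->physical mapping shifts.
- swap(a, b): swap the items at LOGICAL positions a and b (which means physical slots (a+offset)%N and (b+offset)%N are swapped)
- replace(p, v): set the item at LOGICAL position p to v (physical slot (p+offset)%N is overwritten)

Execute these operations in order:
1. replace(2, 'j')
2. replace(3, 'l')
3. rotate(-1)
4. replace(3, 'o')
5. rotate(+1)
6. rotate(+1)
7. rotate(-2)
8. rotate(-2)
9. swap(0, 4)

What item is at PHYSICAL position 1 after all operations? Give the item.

After op 1 (replace(2, 'j')): offset=0, physical=[A,B,j,D,E,F,G], logical=[A,B,j,D,E,F,G]
After op 2 (replace(3, 'l')): offset=0, physical=[A,B,j,l,E,F,G], logical=[A,B,j,l,E,F,G]
After op 3 (rotate(-1)): offset=6, physical=[A,B,j,l,E,F,G], logical=[G,A,B,j,l,E,F]
After op 4 (replace(3, 'o')): offset=6, physical=[A,B,o,l,E,F,G], logical=[G,A,B,o,l,E,F]
After op 5 (rotate(+1)): offset=0, physical=[A,B,o,l,E,F,G], logical=[A,B,o,l,E,F,G]
After op 6 (rotate(+1)): offset=1, physical=[A,B,o,l,E,F,G], logical=[B,o,l,E,F,G,A]
After op 7 (rotate(-2)): offset=6, physical=[A,B,o,l,E,F,G], logical=[G,A,B,o,l,E,F]
After op 8 (rotate(-2)): offset=4, physical=[A,B,o,l,E,F,G], logical=[E,F,G,A,B,o,l]
After op 9 (swap(0, 4)): offset=4, physical=[A,E,o,l,B,F,G], logical=[B,F,G,A,E,o,l]

Answer: E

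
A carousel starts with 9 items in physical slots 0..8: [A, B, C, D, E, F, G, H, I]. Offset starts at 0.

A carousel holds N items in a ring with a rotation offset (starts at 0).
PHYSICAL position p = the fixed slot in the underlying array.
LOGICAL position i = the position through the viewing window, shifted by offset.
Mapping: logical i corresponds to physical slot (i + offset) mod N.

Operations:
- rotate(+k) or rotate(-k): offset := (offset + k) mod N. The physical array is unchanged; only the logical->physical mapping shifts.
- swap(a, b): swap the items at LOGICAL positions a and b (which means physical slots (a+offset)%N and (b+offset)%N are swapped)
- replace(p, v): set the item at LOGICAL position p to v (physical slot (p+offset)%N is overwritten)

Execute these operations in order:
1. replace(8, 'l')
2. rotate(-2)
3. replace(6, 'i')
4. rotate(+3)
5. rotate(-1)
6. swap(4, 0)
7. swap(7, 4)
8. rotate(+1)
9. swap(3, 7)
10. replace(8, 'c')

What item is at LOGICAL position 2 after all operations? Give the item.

After op 1 (replace(8, 'l')): offset=0, physical=[A,B,C,D,E,F,G,H,l], logical=[A,B,C,D,E,F,G,H,l]
After op 2 (rotate(-2)): offset=7, physical=[A,B,C,D,E,F,G,H,l], logical=[H,l,A,B,C,D,E,F,G]
After op 3 (replace(6, 'i')): offset=7, physical=[A,B,C,D,i,F,G,H,l], logical=[H,l,A,B,C,D,i,F,G]
After op 4 (rotate(+3)): offset=1, physical=[A,B,C,D,i,F,G,H,l], logical=[B,C,D,i,F,G,H,l,A]
After op 5 (rotate(-1)): offset=0, physical=[A,B,C,D,i,F,G,H,l], logical=[A,B,C,D,i,F,G,H,l]
After op 6 (swap(4, 0)): offset=0, physical=[i,B,C,D,A,F,G,H,l], logical=[i,B,C,D,A,F,G,H,l]
After op 7 (swap(7, 4)): offset=0, physical=[i,B,C,D,H,F,G,A,l], logical=[i,B,C,D,H,F,G,A,l]
After op 8 (rotate(+1)): offset=1, physical=[i,B,C,D,H,F,G,A,l], logical=[B,C,D,H,F,G,A,l,i]
After op 9 (swap(3, 7)): offset=1, physical=[i,B,C,D,l,F,G,A,H], logical=[B,C,D,l,F,G,A,H,i]
After op 10 (replace(8, 'c')): offset=1, physical=[c,B,C,D,l,F,G,A,H], logical=[B,C,D,l,F,G,A,H,c]

Answer: D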